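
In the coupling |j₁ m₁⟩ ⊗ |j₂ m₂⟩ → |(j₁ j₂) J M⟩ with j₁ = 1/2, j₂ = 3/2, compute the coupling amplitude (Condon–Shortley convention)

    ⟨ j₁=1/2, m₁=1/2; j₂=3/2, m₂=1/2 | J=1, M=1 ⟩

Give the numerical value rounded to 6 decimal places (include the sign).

+√(1/4) = +0.500000

j₁+j₂−J=1  J+j₁−j₂=0  J−j₁+j₂=2  j₁+j₂+J+1=4
(j₁±m₁, j₂±m₂, J±M) = (1,0,2,1,2,0)
P² = 1
sum k=0..0:
  [0] +1/2 = 1/2
S = 1/2
C² = P²·S² = 1/4 ; C = +0.500000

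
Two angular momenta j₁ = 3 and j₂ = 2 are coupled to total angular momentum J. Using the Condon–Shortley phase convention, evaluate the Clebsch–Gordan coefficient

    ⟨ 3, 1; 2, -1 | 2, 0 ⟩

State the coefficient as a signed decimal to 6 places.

triangle: 3!*3!*1!/8! = 36/40320
(j±m)!: 4!*2!*1!*3!*2!*2! = 1152
prefactor² = (2J+1)*Δ*N² = 36/7
  k=0: +1/(0!*3!*2!*1!*1!*0!) = 1/12
  k=1: −1/(1!*2!*1!*0!*2!*1!) = -1/4
Σ = -1/6  ⇒  CG² = 36/7*(-1/6)² = 1/7
CG = −√(1/7) = -0.377964

-0.377964  (= −√(1/7))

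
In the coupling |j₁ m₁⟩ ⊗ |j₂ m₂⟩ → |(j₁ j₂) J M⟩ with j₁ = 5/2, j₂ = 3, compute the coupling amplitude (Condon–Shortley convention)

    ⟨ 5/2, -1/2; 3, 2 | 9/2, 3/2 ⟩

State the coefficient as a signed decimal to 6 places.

√[10·1!4!5!/11! · 2!3!5!1!6!3!] = √(345600/77)
  +(−1)^0/∏(0,1,3,5,1,0)! = 1/720  (running 1/720)
  +(−1)^1/∏(1,0,2,4,2,1)! = -1/96  (running -13/1440)
⟨..|..⟩ = √(345600/77)·(-13/1440) = -0.604815

-0.604815  (= −√(169/462))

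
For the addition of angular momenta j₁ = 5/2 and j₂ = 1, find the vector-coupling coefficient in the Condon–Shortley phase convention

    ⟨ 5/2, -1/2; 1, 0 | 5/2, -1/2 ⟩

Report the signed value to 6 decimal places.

-0.169031

√[6·1!4!1!/7! · 2!3!1!1!2!3!] = √(144/35)
  +(−1)^0/∏(0,1,3,1,1,0)! = 1/6  (running 1/6)
  +(−1)^1/∏(1,0,2,0,2,1)! = -1/4  (running -1/12)
⟨..|..⟩ = √(144/35)·(-1/12) = -0.169031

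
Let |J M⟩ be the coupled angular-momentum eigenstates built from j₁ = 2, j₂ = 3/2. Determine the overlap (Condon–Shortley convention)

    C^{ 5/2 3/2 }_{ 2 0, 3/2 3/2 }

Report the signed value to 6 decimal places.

triangle: 1!·3!·2!/7! = 12/5040
(j±m)!: 2!·2!·3!·0!·4!·1! = 576
prefactor² = (2J+1)·Δ·N² = 288/35
  k=1: −1/(1!·0!·1!·2!·2!·0!) = -1/4
Σ = -1/4  ⇒  CG² = 288/35·(-1/4)² = 18/35
CG = −√(18/35) = -0.717137

-0.717137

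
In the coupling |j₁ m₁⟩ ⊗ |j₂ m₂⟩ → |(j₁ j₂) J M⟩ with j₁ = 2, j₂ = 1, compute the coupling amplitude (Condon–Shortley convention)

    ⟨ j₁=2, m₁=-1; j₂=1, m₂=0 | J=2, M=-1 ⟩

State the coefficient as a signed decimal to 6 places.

triangle: 1!*3!*1!/6! = 6/720
(j±m)!: 1!*3!*1!*1!*1!*3! = 36
prefactor² = (2J+1)*Δ*N² = 3/2
  k=0: +1/(0!*1!*3!*1!*0!*0!) = 1/6
  k=1: −1/(1!*0!*2!*0!*1!*1!) = -1/2
Σ = -1/3  ⇒  CG² = 3/2*(-1/3)² = 1/6
CG = −√(1/6) = -0.408248

−√(1/6) ≈ -0.408248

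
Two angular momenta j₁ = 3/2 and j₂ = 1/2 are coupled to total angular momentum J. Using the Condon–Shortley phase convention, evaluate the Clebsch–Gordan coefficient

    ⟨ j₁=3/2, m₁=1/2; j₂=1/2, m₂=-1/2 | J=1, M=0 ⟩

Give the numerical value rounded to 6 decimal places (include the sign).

√[3·1!2!0!/4! · 2!1!0!1!1!1!] = √(1/2)
  +(−1)^0/∏(0,1,1,0,1,0)! = 1  (running 1)
⟨..|..⟩ = √(1/2)·(1) = +0.707107

+√(1/2) ≈ +0.707107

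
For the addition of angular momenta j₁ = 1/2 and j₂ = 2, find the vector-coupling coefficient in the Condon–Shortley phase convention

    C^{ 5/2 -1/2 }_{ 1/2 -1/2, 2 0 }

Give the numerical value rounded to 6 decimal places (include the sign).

+0.774597  (= +√(3/5))

j₁+j₂−J=0  J+j₁−j₂=1  J−j₁+j₂=4  j₁+j₂+J+1=6
(j₁±m₁, j₂±m₂, J±M) = (0,1,2,2,2,3)
P² = 48/5
sum k=0..0:
  [0] +1/4 = 1/4
S = 1/4
C² = P²·S² = 3/5 ; C = +0.774597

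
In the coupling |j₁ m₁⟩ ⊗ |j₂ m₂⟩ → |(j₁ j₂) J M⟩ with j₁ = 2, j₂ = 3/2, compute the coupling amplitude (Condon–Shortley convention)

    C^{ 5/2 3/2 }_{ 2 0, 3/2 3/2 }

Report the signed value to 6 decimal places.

√[6·1!3!2!/7! · 2!2!3!0!4!1!] = √(288/35)
  +(−1)^1/∏(1,0,1,2,2,0)! = -1/4  (running -1/4)
⟨..|..⟩ = √(288/35)·(-1/4) = -0.717137

-0.717137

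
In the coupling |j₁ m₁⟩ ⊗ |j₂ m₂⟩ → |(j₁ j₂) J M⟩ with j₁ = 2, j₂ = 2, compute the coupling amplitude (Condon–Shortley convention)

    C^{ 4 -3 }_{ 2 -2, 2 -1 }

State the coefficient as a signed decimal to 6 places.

triangle: 0!·4!·4!/9! = 576/362880
(j±m)!: 0!·4!·1!·3!·1!·7! = 725760
prefactor² = (2J+1)·Δ·N² = 10368
  k=0: +1/(0!·0!·4!·1!·0!·3!) = 1/144
Σ = 1/144  ⇒  CG² = 10368·1/144² = 1/2
CG = +√(1/2) = +0.707107

+√(1/2) ≈ +0.707107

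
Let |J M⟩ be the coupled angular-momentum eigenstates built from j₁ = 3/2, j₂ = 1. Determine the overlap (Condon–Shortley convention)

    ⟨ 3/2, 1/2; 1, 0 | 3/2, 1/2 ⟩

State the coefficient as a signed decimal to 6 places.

+√(1/15) ≈ +0.258199

triangle: 1!·2!·1!/5! = 2/120
(j±m)!: 2!·1!·1!·1!·2!·1! = 4
prefactor² = (2J+1)·Δ·N² = 4/15
  k=0: +1/(0!·1!·1!·1!·1!·0!) = 1
  k=1: −1/(1!·0!·0!·0!·2!·1!) = -1/2
Σ = 1/2  ⇒  CG² = 4/15·1/2² = 1/15
CG = +√(1/15) = +0.258199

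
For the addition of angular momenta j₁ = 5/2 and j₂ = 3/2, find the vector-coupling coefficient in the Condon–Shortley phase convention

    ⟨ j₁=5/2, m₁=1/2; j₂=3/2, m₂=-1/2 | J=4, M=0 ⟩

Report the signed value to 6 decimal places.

+0.654654  (= +√(3/7))

triangle: 0!*5!*3!/9! = 720/362880
(j±m)!: 3!*2!*1!*2!*4!*4! = 13824
prefactor² = (2J+1)*Δ*N² = 1728/7
  k=0: +1/(0!*0!*2!*1!*3!*2!) = 1/24
Σ = 1/24  ⇒  CG² = 1728/7*1/24² = 3/7
CG = +√(3/7) = +0.654654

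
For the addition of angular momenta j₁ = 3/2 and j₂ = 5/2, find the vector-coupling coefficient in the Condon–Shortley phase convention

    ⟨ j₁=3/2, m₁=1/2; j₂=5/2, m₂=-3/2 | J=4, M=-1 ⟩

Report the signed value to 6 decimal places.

j₁+j₂−J=0  J+j₁−j₂=3  J−j₁+j₂=5  j₁+j₂+J+1=9
(j₁±m₁, j₂±m₂, J±M) = (2,1,1,4,3,5)
P² = 4320/7
sum k=0..0:
  [0] +1/48 = 1/48
S = 1/48
C² = P²·S² = 15/56 ; C = +0.517549

+0.517549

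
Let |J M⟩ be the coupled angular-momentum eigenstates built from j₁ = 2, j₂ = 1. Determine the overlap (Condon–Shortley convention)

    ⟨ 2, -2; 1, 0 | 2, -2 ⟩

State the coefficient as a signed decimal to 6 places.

j₁+j₂−J=1  J+j₁−j₂=3  J−j₁+j₂=1  j₁+j₂+J+1=6
(j₁±m₁, j₂±m₂, J±M) = (0,4,1,1,0,4)
P² = 24
sum k=1..1:
  [1] −1/6 = -1/6
S = -1/6
C² = P²·S² = 2/3 ; C = -0.816497

-0.816497  (= −√(2/3))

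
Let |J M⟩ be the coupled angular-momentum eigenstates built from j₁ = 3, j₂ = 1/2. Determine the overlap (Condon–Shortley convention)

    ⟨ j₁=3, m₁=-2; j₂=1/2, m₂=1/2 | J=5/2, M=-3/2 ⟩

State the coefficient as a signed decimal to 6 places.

triangle: 1!·5!·0!/7! = 120/5040
(j±m)!: 1!·5!·1!·0!·1!·4! = 2880
prefactor² = (2J+1)·Δ·N² = 2880/7
  k=1: −1/(1!·0!·4!·0!·1!·0!) = -1/24
Σ = -1/24  ⇒  CG² = 2880/7·(-1/24)² = 5/7
CG = −√(5/7) = -0.845154

−√(5/7) ≈ -0.845154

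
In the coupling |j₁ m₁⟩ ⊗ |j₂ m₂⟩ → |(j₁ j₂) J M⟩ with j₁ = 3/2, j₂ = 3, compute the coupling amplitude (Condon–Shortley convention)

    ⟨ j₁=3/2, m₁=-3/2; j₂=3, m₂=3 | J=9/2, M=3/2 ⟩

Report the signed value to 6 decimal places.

+0.109109

triangle: 0!*3!*6!/10! = 4320/3628800
(j±m)!: 0!*3!*6!*0!*6!*3! = 18662400
prefactor² = (2J+1)*Δ*N² = 1555200/7
  k=0: +1/(0!*0!*3!*6!*0!*0!) = 1/4320
Σ = 1/4320  ⇒  CG² = 1555200/7*1/4320² = 1/84
CG = +√(1/84) = +0.109109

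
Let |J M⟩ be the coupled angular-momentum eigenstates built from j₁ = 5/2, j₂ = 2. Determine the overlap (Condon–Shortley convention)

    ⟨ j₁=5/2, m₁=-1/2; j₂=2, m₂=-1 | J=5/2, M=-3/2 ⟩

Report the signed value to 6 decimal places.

j₁+j₂−J=2  J+j₁−j₂=3  J−j₁+j₂=2  j₁+j₂+J+1=8
(j₁±m₁, j₂±m₂, J±M) = (2,3,1,3,1,4)
P² = 216/35
sum k=0..1:
  [0] +1/12 = 1/12
  [1] −1/4 = -1/4
S = -1/6
C² = P²·S² = 6/35 ; C = -0.414039

−√(6/35) = -0.414039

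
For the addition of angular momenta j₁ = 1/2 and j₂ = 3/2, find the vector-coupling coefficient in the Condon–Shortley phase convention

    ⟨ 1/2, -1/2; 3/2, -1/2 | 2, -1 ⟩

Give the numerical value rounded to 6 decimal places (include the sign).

+√(3/4) ≈ +0.866025

triangle: 0!×1!×3!/5! = 6/120
(j±m)!: 0!×1!×1!×2!×1!×3! = 12
prefactor² = (2J+1)×Δ×N² = 3
  k=0: +1/(0!×0!×1!×1!×0!×2!) = 1/2
Σ = 1/2  ⇒  CG² = 3×1/2² = 3/4
CG = +√(3/4) = +0.866025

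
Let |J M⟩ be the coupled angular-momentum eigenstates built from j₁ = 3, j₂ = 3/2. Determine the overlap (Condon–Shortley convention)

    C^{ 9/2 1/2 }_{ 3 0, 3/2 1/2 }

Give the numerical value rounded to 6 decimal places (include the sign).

+0.690066

j₁+j₂−J=0  J+j₁−j₂=6  J−j₁+j₂=3  j₁+j₂+J+1=10
(j₁±m₁, j₂±m₂, J±M) = (3,3,2,1,5,4)
P² = 17280/7
sum k=0..0:
  [0] +1/72 = 1/72
S = 1/72
C² = P²·S² = 10/21 ; C = +0.690066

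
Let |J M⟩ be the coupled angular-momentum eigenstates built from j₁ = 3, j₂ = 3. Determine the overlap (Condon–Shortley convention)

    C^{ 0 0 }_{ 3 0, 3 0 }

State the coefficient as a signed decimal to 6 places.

-0.377964  (= −√(1/7))

triangle: 6!*0!*0!/7! = 720/5040
(j±m)!: 3!*3!*3!*3!*0!*0! = 1296
prefactor² = (2J+1)*Δ*N² = 1296/7
  k=3: −1/(3!*3!*0!*0!*0!*0!) = -1/36
Σ = -1/36  ⇒  CG² = 1296/7*(-1/36)² = 1/7
CG = −√(1/7) = -0.377964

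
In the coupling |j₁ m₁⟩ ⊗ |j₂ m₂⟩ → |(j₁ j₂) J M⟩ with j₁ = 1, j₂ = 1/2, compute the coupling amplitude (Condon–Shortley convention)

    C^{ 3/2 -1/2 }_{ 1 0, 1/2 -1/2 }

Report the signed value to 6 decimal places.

+0.816497  (= +√(2/3))

j₁+j₂−J=0  J+j₁−j₂=2  J−j₁+j₂=1  j₁+j₂+J+1=4
(j₁±m₁, j₂±m₂, J±M) = (1,1,0,1,1,2)
P² = 2/3
sum k=0..0:
  [0] +1/1 = 1
S = 1
C² = P²·S² = 2/3 ; C = +0.816497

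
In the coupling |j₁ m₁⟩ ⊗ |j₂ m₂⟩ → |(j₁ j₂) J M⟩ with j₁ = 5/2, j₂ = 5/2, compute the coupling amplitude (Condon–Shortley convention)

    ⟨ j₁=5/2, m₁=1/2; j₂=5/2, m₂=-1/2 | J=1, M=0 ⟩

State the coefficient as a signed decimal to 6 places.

√[3·4!1!1!/7! · 3!2!2!3!1!1!] = √(72/35)
  +(−1)^1/∏(1,3,1,1,0,0)! = -1/6  (running -1/6)
  +(−1)^2/∏(2,2,0,0,1,1)! = 1/4  (running 1/12)
⟨..|..⟩ = √(72/35)·(1/12) = +0.119523

+√(1/70) = +0.119523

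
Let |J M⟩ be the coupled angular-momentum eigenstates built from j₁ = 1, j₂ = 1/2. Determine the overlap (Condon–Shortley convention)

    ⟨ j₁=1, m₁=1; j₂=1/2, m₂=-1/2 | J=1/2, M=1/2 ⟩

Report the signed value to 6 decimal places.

triangle: 1!×1!×0!/3! = 1/6
(j±m)!: 2!×0!×0!×1!×1!×0! = 2
prefactor² = (2J+1)×Δ×N² = 2/3
  k=0: +1/(0!×1!×0!×0!×1!×0!) = 1
Σ = 1  ⇒  CG² = 2/3×1² = 2/3
CG = +√(2/3) = +0.816497

+√(2/3) ≈ +0.816497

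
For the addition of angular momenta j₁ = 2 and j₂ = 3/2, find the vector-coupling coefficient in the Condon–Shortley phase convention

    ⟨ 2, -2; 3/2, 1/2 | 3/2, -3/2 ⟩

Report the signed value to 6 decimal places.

+√(2/5) = +0.632456

√[4·2!2!1!/6! · 0!4!2!1!0!3!] = √(32/5)
  +(−1)^2/∏(2,0,2,0,0,1)! = 1/4  (running 1/4)
⟨..|..⟩ = √(32/5)·(1/4) = +0.632456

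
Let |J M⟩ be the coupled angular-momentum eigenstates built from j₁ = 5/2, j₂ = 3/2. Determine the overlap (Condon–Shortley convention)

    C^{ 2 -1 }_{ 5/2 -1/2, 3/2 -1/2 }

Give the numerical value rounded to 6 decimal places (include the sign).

triangle: 2!·3!·1!/7! = 12/5040
(j±m)!: 2!·3!·1!·2!·1!·3! = 144
prefactor² = (2J+1)·Δ·N² = 12/7
  k=0: +1/(0!·2!·3!·1!·0!·0!) = 1/12
  k=1: −1/(1!·1!·2!·0!·1!·1!) = -1/2
Σ = -5/12  ⇒  CG² = 12/7·(-5/12)² = 25/84
CG = −√(25/84) = -0.545545

−√(25/84) = -0.545545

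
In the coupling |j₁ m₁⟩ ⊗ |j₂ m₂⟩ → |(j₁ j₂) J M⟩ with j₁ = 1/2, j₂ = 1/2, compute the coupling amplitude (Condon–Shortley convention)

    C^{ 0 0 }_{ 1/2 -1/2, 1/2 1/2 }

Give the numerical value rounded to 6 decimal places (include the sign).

−√(1/2) ≈ -0.707107

j₁+j₂−J=1  J+j₁−j₂=0  J−j₁+j₂=0  j₁+j₂+J+1=2
(j₁±m₁, j₂±m₂, J±M) = (0,1,1,0,0,0)
P² = 1/2
sum k=1..1:
  [1] −1/1 = -1
S = -1
C² = P²·S² = 1/2 ; C = -0.707107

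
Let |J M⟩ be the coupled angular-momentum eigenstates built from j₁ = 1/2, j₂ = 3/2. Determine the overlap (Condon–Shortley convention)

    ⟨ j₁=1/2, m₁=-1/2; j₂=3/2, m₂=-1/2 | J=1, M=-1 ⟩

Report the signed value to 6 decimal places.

−√(1/4) ≈ -0.500000

√[3·1!0!2!/4! · 0!1!1!2!0!2!] = √(1)
  +(−1)^1/∏(1,0,0,0,0,2)! = -1/2  (running -1/2)
⟨..|..⟩ = √(1)·(-1/2) = -0.500000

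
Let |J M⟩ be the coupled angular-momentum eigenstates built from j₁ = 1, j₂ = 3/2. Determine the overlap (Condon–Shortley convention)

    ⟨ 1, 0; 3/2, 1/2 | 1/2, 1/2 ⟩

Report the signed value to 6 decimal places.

-0.577350

triangle: 2!×0!×1!/4! = 2/24
(j±m)!: 1!×1!×2!×1!×1!×0! = 2
prefactor² = (2J+1)×Δ×N² = 1/3
  k=1: −1/(1!×1!×0!×1!×0!×0!) = -1
Σ = -1  ⇒  CG² = 1/3×(-1)² = 1/3
CG = −√(1/3) = -0.577350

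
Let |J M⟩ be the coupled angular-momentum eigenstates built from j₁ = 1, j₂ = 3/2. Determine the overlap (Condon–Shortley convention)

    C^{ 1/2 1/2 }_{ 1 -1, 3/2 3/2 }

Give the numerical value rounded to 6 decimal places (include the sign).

triangle: 2!·0!·1!/4! = 2/24
(j±m)!: 0!·2!·3!·0!·1!·0! = 12
prefactor² = (2J+1)·Δ·N² = 2
  k=2: +1/(2!·0!·0!·1!·0!·0!) = 1/2
Σ = 1/2  ⇒  CG² = 2·1/2² = 1/2
CG = +√(1/2) = +0.707107

+0.707107  (= +√(1/2))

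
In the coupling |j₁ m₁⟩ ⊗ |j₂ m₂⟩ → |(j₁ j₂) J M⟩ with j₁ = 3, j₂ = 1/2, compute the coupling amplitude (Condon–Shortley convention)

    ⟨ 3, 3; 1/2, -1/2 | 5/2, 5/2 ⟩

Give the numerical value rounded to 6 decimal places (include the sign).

+0.925820

√[6·1!5!0!/7! · 6!0!0!1!5!0!] = √(86400/7)
  +(−1)^0/∏(0,1,0,0,5,0)! = 1/120  (running 1/120)
⟨..|..⟩ = √(86400/7)·(1/120) = +0.925820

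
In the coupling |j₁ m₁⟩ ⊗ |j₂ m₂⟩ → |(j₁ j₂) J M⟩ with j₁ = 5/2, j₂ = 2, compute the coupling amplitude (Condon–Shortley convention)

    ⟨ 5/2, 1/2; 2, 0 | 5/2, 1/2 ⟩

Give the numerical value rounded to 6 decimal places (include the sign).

-0.478091  (= −√(8/35))

triangle: 2!*3!*2!/8! = 24/40320
(j±m)!: 3!*2!*2!*2!*3!*2! = 576
prefactor² = (2J+1)*Δ*N² = 72/35
  k=0: +1/(0!*2!*2!*2!*1!*0!) = 1/8
  k=1: −1/(1!*1!*1!*1!*2!*1!) = -1/2
  k=2: +1/(2!*0!*0!*0!*3!*2!) = 1/24
Σ = -1/3  ⇒  CG² = 72/35*(-1/3)² = 8/35
CG = −√(8/35) = -0.478091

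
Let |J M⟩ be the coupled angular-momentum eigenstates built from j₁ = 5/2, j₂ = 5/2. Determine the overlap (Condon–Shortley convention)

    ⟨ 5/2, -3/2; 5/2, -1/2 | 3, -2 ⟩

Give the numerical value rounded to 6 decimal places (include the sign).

-0.288675

j₁+j₂−J=2  J+j₁−j₂=3  J−j₁+j₂=3  j₁+j₂+J+1=9
(j₁±m₁, j₂±m₂, J±M) = (1,4,2,3,1,5)
P² = 48
sum k=1..2:
  [1] −1/12 = -1/12
  [2] +1/24 = 1/24
S = -1/24
C² = P²·S² = 1/12 ; C = -0.288675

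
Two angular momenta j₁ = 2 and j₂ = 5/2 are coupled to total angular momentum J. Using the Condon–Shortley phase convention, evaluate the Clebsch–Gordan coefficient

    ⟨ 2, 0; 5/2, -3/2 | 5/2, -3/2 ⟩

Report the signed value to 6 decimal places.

√[6·2!2!3!/8! · 2!2!1!4!1!4!] = √(288/35)
  +(−1)^0/∏(0,2,2,1,0,2)! = 1/8  (running 1/8)
  +(−1)^1/∏(1,1,1,0,1,3)! = -1/6  (running -1/24)
⟨..|..⟩ = √(288/35)·(-1/24) = -0.119523

-0.119523  (= −√(1/70))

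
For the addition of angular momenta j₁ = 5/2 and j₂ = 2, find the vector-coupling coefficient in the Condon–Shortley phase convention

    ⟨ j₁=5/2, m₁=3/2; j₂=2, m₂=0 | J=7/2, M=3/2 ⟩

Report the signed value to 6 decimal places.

+0.534522

j₁+j₂−J=1  J+j₁−j₂=4  J−j₁+j₂=3  j₁+j₂+J+1=9
(j₁±m₁, j₂±m₂, J±M) = (4,1,2,2,5,2)
P² = 512/7
sum k=0..1:
  [0] +1/12 = 1/12
  [1] −1/48 = -1/48
S = 1/16
C² = P²·S² = 2/7 ; C = +0.534522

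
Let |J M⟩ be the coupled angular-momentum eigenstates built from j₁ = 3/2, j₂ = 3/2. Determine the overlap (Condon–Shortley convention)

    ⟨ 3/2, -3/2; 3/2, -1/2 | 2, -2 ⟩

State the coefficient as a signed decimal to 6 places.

-0.707107

triangle: 1!×2!×2!/6! = 4/720
(j±m)!: 0!×3!×1!×2!×0!×4! = 288
prefactor² = (2J+1)×Δ×N² = 8
  k=1: −1/(1!×0!×2!×0!×0!×2!) = -1/4
Σ = -1/4  ⇒  CG² = 8×(-1/4)² = 1/2
CG = −√(1/2) = -0.707107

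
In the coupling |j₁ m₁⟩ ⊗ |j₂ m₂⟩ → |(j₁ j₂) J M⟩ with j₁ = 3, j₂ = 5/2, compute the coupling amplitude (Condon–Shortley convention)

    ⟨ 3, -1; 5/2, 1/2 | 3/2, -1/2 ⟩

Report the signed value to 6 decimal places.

-0.097590  (= −√(1/105))

√[4·4!2!1!/8! · 2!4!3!2!1!2!] = √(192/35)
  +(−1)^2/∏(2,2,2,1,0,0)! = 1/8  (running 1/8)
  +(−1)^3/∏(3,1,1,0,1,1)! = -1/6  (running -1/24)
⟨..|..⟩ = √(192/35)·(-1/24) = -0.097590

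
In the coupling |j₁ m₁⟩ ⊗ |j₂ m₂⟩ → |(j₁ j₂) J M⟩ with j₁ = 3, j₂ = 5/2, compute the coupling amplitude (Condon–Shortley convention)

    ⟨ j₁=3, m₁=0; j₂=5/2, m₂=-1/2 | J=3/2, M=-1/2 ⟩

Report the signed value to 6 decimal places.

+0.338062  (= +√(4/35))

triangle: 4!*2!*1!/8! = 48/40320
(j±m)!: 3!*3!*2!*3!*1!*2! = 864
prefactor² = (2J+1)*Δ*N² = 144/35
  k=1: −1/(1!*3!*2!*1!*0!*0!) = -1/12
  k=2: +1/(2!*2!*1!*0!*1!*1!) = 1/4
Σ = 1/6  ⇒  CG² = 144/35*1/6² = 4/35
CG = +√(4/35) = +0.338062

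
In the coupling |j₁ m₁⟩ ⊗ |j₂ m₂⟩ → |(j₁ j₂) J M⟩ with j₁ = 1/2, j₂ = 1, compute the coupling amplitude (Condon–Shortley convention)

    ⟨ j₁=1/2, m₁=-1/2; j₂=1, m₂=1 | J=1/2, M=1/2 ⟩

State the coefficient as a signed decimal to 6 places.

√[2·1!0!1!/3! · 0!1!2!0!1!0!] = √(2/3)
  +(−1)^1/∏(1,0,0,1,0,0)! = -1  (running -1)
⟨..|..⟩ = √(2/3)·(-1) = -0.816497

−√(2/3) = -0.816497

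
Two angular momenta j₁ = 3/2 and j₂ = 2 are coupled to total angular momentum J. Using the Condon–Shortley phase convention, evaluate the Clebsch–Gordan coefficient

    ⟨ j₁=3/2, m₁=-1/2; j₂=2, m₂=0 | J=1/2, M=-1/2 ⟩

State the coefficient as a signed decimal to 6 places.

+0.447214  (= +√(1/5))

j₁+j₂−J=3  J+j₁−j₂=0  J−j₁+j₂=1  j₁+j₂+J+1=5
(j₁±m₁, j₂±m₂, J±M) = (1,2,2,2,0,1)
P² = 4/5
sum k=2..2:
  [2] +1/2 = 1/2
S = 1/2
C² = P²·S² = 1/5 ; C = +0.447214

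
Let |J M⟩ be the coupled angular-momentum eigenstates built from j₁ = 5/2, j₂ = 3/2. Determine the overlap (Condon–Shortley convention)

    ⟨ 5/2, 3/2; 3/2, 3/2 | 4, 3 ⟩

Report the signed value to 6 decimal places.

+0.790569  (= +√(5/8))

triangle: 0!×5!×3!/9! = 720/362880
(j±m)!: 4!×1!×3!×0!×7!×1! = 725760
prefactor² = (2J+1)×Δ×N² = 12960
  k=0: +1/(0!×0!×1!×3!×4!×0!) = 1/144
Σ = 1/144  ⇒  CG² = 12960×1/144² = 5/8
CG = +√(5/8) = +0.790569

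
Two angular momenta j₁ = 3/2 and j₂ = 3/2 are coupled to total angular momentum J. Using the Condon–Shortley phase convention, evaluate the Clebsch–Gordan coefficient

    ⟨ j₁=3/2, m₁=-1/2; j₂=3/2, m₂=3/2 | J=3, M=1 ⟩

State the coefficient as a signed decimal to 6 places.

triangle: 0!×3!×3!/7! = 36/5040
(j±m)!: 1!×2!×3!×0!×4!×2! = 576
prefactor² = (2J+1)×Δ×N² = 144/5
  k=0: +1/(0!×0!×2!×3!×1!×0!) = 1/12
Σ = 1/12  ⇒  CG² = 144/5×1/12² = 1/5
CG = +√(1/5) = +0.447214

+√(1/5) ≈ +0.447214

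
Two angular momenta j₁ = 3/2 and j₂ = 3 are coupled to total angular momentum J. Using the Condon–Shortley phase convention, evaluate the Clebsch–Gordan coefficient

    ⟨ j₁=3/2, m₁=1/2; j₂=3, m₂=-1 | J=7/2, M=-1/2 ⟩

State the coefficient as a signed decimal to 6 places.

+0.534522  (= +√(2/7))

triangle: 1!×2!×5!/9! = 240/362880
(j±m)!: 2!×1!×2!×4!×3!×4! = 13824
prefactor² = (2J+1)×Δ×N² = 512/7
  k=0: +1/(0!×1!×1!×2!×1!×3!) = 1/12
  k=1: −1/(1!×0!×0!×1!×2!×4!) = -1/48
Σ = 1/16  ⇒  CG² = 512/7×1/16² = 2/7
CG = +√(2/7) = +0.534522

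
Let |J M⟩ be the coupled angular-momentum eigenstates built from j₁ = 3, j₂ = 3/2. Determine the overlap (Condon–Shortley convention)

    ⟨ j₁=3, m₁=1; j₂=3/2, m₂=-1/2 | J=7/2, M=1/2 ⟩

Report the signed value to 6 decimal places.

+0.534522  (= +√(2/7))

j₁+j₂−J=1  J+j₁−j₂=5  J−j₁+j₂=2  j₁+j₂+J+1=9
(j₁±m₁, j₂±m₂, J±M) = (4,2,1,2,4,3)
P² = 512/7
sum k=0..1:
  [0] +1/12 = 1/12
  [1] −1/48 = -1/48
S = 1/16
C² = P²·S² = 2/7 ; C = +0.534522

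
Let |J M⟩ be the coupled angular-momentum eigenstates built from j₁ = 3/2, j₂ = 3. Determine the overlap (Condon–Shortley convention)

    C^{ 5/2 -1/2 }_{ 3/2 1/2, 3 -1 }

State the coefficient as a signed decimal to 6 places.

−√(1/70) = -0.119523

triangle: 2!·1!·4!/8! = 48/40320
(j±m)!: 2!·1!·2!·4!·2!·3! = 1152
prefactor² = (2J+1)·Δ·N² = 288/35
  k=0: +1/(0!·2!·1!·2!·0!·2!) = 1/8
  k=1: −1/(1!·1!·0!·1!·1!·3!) = -1/6
Σ = -1/24  ⇒  CG² = 288/35·(-1/24)² = 1/70
CG = −√(1/70) = -0.119523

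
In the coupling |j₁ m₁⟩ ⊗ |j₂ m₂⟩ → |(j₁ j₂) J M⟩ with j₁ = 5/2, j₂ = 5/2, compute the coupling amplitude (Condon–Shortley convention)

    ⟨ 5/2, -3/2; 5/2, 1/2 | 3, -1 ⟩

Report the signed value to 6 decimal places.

+0.182574

triangle: 2!×3!×3!/9! = 72/362880
(j±m)!: 1!×4!×3!×2!×2!×4! = 13824
prefactor² = (2J+1)×Δ×N² = 96/5
  k=1: −1/(1!×1!×3!×2!×0!×1!) = -1/12
  k=2: +1/(2!×0!×2!×1!×1!×2!) = 1/8
Σ = 1/24  ⇒  CG² = 96/5×1/24² = 1/30
CG = +√(1/30) = +0.182574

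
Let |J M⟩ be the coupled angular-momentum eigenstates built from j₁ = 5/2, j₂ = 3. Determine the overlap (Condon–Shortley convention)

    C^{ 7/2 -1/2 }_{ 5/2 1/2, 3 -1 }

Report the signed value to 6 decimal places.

√[8·2!3!4!/10! · 3!2!2!4!3!4!] = √(9216/175)
  +(−1)^0/∏(0,2,2,2,1,2)! = 1/16  (running 1/16)
  +(−1)^1/∏(1,1,1,1,2,3)! = -1/12  (running -1/48)
  +(−1)^2/∏(2,0,0,0,3,4)! = 1/288  (running -5/288)
⟨..|..⟩ = √(9216/175)·(-5/288) = -0.125988

−√(1/63) = -0.125988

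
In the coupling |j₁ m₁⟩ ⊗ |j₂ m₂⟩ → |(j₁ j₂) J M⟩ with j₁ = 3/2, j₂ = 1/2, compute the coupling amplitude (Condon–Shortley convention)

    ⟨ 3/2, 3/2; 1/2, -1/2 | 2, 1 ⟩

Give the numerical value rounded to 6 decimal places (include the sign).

+0.500000  (= +√(1/4))

√[5·0!3!1!/5! · 3!0!0!1!3!1!] = √(9)
  +(−1)^0/∏(0,0,0,0,3,1)! = 1/6  (running 1/6)
⟨..|..⟩ = √(9)·(1/6) = +0.500000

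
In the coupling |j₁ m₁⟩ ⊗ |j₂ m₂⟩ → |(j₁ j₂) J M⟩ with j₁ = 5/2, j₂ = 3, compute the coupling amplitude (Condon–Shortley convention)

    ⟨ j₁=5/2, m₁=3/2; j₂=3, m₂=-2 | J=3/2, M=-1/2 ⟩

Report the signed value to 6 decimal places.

−√(1/21) = -0.218218

√[4·4!1!2!/8! · 4!1!1!5!1!2!] = √(192/7)
  +(−1)^0/∏(0,4,1,1,0,1)! = 1/24  (running 1/24)
  +(−1)^1/∏(1,3,0,0,1,2)! = -1/12  (running -1/24)
⟨..|..⟩ = √(192/7)·(-1/24) = -0.218218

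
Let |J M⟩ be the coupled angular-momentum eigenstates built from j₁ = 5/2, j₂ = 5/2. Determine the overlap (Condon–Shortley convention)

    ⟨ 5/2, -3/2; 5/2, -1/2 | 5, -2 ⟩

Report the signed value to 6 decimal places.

+0.645497  (= +√(5/12))

j₁+j₂−J=0  J+j₁−j₂=5  J−j₁+j₂=5  j₁+j₂+J+1=11
(j₁±m₁, j₂±m₂, J±M) = (1,4,2,3,3,7)
P² = 34560
sum k=0..0:
  [0] +1/288 = 1/288
S = 1/288
C² = P²·S² = 5/12 ; C = +0.645497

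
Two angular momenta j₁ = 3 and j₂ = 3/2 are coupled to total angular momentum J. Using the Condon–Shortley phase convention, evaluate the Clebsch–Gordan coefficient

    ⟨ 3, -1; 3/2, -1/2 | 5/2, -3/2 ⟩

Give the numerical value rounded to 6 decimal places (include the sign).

j₁+j₂−J=2  J+j₁−j₂=4  J−j₁+j₂=1  j₁+j₂+J+1=8
(j₁±m₁, j₂±m₂, J±M) = (2,4,1,2,1,4)
P² = 576/35
sum k=0..1:
  [0] +1/48 = 1/48
  [1] −1/6 = -1/6
S = -7/48
C² = P²·S² = 7/20 ; C = -0.591608

-0.591608  (= −√(7/20))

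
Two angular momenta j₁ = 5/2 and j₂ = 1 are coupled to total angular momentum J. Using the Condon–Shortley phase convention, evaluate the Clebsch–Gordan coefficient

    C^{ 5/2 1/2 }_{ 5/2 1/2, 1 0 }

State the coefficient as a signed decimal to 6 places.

triangle: 1!×4!×1!/7! = 24/5040
(j±m)!: 3!×2!×1!×1!×3!×2! = 144
prefactor² = (2J+1)×Δ×N² = 144/35
  k=0: +1/(0!×1!×2!×1!×2!×0!) = 1/4
  k=1: −1/(1!×0!×1!×0!×3!×1!) = -1/6
Σ = 1/12  ⇒  CG² = 144/35×1/12² = 1/35
CG = +√(1/35) = +0.169031

+√(1/35) ≈ +0.169031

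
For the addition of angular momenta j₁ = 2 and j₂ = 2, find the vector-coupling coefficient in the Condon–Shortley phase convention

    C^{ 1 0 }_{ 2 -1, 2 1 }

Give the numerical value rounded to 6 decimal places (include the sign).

+√(1/10) ≈ +0.316228

j₁+j₂−J=3  J+j₁−j₂=1  J−j₁+j₂=1  j₁+j₂+J+1=6
(j₁±m₁, j₂±m₂, J±M) = (1,3,3,1,1,1)
P² = 9/10
sum k=2..3:
  [2] +1/2 = 1/2
  [3] −1/6 = -1/6
S = 1/3
C² = P²·S² = 1/10 ; C = +0.316228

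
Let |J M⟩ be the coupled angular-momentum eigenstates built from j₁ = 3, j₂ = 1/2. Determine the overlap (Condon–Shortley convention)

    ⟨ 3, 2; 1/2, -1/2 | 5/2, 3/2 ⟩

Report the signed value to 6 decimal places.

√[6·1!5!0!/7! · 5!1!0!1!4!1!] = √(2880/7)
  +(−1)^0/∏(0,1,1,0,4,0)! = 1/24  (running 1/24)
⟨..|..⟩ = √(2880/7)·(1/24) = +0.845154

+0.845154  (= +√(5/7))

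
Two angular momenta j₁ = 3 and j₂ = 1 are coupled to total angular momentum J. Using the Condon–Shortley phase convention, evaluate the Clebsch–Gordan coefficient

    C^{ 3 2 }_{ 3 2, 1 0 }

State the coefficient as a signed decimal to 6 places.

triangle: 1!*5!*1!/8! = 120/40320
(j±m)!: 5!*1!*1!*1!*5!*1! = 14400
prefactor² = (2J+1)*Δ*N² = 300
  k=0: +1/(0!*1!*1!*1!*4!*0!) = 1/24
  k=1: −1/(1!*0!*0!*0!*5!*1!) = -1/120
Σ = 1/30  ⇒  CG² = 300*1/30² = 1/3
CG = +√(1/3) = +0.577350

+0.577350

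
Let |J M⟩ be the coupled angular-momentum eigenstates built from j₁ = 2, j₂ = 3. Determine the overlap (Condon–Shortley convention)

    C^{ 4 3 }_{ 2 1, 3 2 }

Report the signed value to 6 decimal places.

√[9·1!3!5!/10! · 3!1!5!1!7!1!] = √(6480)
  +(−1)^0/∏(0,1,1,5,2,0)! = 1/240  (running 1/240)
  +(−1)^1/∏(1,0,0,4,3,1)! = -1/144  (running -1/360)
⟨..|..⟩ = √(6480)·(-1/360) = -0.223607

-0.223607  (= −√(1/20))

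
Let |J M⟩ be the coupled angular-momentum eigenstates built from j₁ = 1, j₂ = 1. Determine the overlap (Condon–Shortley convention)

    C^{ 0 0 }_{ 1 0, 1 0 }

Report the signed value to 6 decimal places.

−√(1/3) = -0.577350

√[1·2!0!0!/3! · 1!1!1!1!0!0!] = √(1/3)
  +(−1)^1/∏(1,1,0,0,0,0)! = -1  (running -1)
⟨..|..⟩ = √(1/3)·(-1) = -0.577350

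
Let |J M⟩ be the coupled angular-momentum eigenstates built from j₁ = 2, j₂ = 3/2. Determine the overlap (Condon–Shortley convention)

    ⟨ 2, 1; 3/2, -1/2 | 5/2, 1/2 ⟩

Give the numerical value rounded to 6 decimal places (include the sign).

+√(5/14) ≈ +0.597614

triangle: 1!*3!*2!/7! = 12/5040
(j±m)!: 3!*1!*1!*2!*3!*2! = 144
prefactor² = (2J+1)*Δ*N² = 72/35
  k=0: +1/(0!*1!*1!*1!*2!*1!) = 1/2
  k=1: −1/(1!*0!*0!*0!*3!*2!) = -1/12
Σ = 5/12  ⇒  CG² = 72/35*5/12² = 5/14
CG = +√(5/14) = +0.597614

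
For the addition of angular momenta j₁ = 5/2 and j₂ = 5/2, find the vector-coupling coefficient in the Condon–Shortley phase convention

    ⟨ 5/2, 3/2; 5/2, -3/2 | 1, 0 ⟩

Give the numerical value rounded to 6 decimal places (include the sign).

√[3·4!1!1!/7! · 4!1!1!4!1!1!] = √(288/35)
  +(−1)^0/∏(0,4,1,1,0,0)! = 1/24  (running 1/24)
  +(−1)^1/∏(1,3,0,0,1,1)! = -1/6  (running -1/8)
⟨..|..⟩ = √(288/35)·(-1/8) = -0.358569

−√(9/70) ≈ -0.358569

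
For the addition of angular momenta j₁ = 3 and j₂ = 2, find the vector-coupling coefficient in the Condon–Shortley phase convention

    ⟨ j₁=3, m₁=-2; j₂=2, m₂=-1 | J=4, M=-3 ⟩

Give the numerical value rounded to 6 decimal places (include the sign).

triangle: 1!*5!*3!/10! = 720/3628800
(j±m)!: 1!*5!*1!*3!*1!*7! = 3628800
prefactor² = (2J+1)*Δ*N² = 6480
  k=0: +1/(0!*1!*5!*1!*0!*2!) = 1/240
  k=1: −1/(1!*0!*4!*0!*1!*3!) = -1/144
Σ = -1/360  ⇒  CG² = 6480*(-1/360)² = 1/20
CG = −√(1/20) = -0.223607

-0.223607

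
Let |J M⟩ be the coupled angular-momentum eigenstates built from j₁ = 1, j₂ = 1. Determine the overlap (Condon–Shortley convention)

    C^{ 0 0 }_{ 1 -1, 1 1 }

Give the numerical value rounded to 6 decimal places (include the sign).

j₁+j₂−J=2  J+j₁−j₂=0  J−j₁+j₂=0  j₁+j₂+J+1=3
(j₁±m₁, j₂±m₂, J±M) = (0,2,2,0,0,0)
P² = 4/3
sum k=2..2:
  [2] +1/2 = 1/2
S = 1/2
C² = P²·S² = 1/3 ; C = +0.577350

+√(1/3) = +0.577350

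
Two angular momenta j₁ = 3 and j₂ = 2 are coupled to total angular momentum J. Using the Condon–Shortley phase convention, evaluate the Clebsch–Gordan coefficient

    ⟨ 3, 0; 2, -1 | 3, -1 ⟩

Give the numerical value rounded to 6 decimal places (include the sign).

-0.182574

j₁+j₂−J=2  J+j₁−j₂=4  J−j₁+j₂=2  j₁+j₂+J+1=9
(j₁±m₁, j₂±m₂, J±M) = (3,3,1,3,2,4)
P² = 96/5
sum k=0..1:
  [0] +1/12 = 1/12
  [1] −1/8 = -1/8
S = -1/24
C² = P²·S² = 1/30 ; C = -0.182574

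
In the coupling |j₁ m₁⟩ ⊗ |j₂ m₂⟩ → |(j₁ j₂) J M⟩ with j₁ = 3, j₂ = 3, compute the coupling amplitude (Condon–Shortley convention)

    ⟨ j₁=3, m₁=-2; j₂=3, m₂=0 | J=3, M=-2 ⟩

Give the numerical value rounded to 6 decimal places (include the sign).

+√(1/6) ≈ +0.408248

triangle: 3!×3!×3!/10! = 216/3628800
(j±m)!: 1!×5!×3!×3!×1!×5! = 518400
prefactor² = (2J+1)×Δ×N² = 216
  k=2: +1/(2!×1!×3!×1!×0!×2!) = 1/24
  k=3: −1/(3!×0!×2!×0!×1!×3!) = -1/72
Σ = 1/36  ⇒  CG² = 216×1/36² = 1/6
CG = +√(1/6) = +0.408248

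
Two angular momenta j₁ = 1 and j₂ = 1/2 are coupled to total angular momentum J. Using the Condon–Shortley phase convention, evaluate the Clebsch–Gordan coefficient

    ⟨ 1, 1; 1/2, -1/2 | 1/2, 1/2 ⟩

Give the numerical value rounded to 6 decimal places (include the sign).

j₁+j₂−J=1  J+j₁−j₂=1  J−j₁+j₂=0  j₁+j₂+J+1=3
(j₁±m₁, j₂±m₂, J±M) = (2,0,0,1,1,0)
P² = 2/3
sum k=0..0:
  [0] +1/1 = 1
S = 1
C² = P²·S² = 2/3 ; C = +0.816497

+√(2/3) ≈ +0.816497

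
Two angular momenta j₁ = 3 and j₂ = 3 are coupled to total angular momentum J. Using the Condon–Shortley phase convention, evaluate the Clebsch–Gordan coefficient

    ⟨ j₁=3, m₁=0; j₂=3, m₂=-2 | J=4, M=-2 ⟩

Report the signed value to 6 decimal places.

+0.139573  (= +√(3/154))

triangle: 2!*4!*4!/11! = 1152/39916800
(j±m)!: 3!*3!*1!*5!*2!*6! = 6220800
prefactor² = (2J+1)*Δ*N² = 124416/77
  k=0: +1/(0!*2!*3!*1!*1!*3!) = 1/72
  k=1: −1/(1!*1!*2!*0!*2!*4!) = -1/96
Σ = 1/288  ⇒  CG² = 124416/77*1/288² = 3/154
CG = +√(3/154) = +0.139573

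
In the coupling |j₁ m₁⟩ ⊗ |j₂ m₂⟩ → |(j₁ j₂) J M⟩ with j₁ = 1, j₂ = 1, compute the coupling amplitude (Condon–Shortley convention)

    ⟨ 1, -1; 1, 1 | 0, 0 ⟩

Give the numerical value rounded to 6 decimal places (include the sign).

+0.577350

j₁+j₂−J=2  J+j₁−j₂=0  J−j₁+j₂=0  j₁+j₂+J+1=3
(j₁±m₁, j₂±m₂, J±M) = (0,2,2,0,0,0)
P² = 4/3
sum k=2..2:
  [2] +1/2 = 1/2
S = 1/2
C² = P²·S² = 1/3 ; C = +0.577350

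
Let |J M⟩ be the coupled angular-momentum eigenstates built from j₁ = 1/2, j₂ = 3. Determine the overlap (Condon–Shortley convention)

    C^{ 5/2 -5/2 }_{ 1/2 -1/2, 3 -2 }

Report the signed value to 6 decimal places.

-0.377964  (= −√(1/7))

triangle: 1!·0!·5!/7! = 120/5040
(j±m)!: 0!·1!·1!·5!·0!·5! = 14400
prefactor² = (2J+1)·Δ·N² = 14400/7
  k=1: −1/(1!·0!·0!·0!·0!·5!) = -1/120
Σ = -1/120  ⇒  CG² = 14400/7·(-1/120)² = 1/7
CG = −√(1/7) = -0.377964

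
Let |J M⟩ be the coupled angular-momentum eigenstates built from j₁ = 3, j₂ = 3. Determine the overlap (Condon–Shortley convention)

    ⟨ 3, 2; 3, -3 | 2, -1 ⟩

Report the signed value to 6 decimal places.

+0.545545

√[5·4!2!2!/9! · 5!1!0!6!1!3!] = √(4800/7)
  +(−1)^0/∏(0,4,1,0,1,2)! = 1/48  (running 1/48)
⟨..|..⟩ = √(4800/7)·(1/48) = +0.545545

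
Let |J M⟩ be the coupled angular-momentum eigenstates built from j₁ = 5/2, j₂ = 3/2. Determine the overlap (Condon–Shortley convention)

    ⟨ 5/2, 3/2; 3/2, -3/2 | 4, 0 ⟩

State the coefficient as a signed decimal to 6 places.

triangle: 0!*5!*3!/9! = 720/362880
(j±m)!: 4!*1!*0!*3!*4!*4! = 82944
prefactor² = (2J+1)*Δ*N² = 10368/7
  k=0: +1/(0!*0!*1!*0!*4!*3!) = 1/144
Σ = 1/144  ⇒  CG² = 10368/7*1/144² = 1/14
CG = +√(1/14) = +0.267261

+0.267261  (= +√(1/14))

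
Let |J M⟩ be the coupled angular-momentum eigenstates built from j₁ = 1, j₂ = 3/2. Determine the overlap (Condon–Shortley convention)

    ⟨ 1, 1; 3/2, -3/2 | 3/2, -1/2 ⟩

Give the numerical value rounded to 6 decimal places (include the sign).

j₁+j₂−J=1  J+j₁−j₂=1  J−j₁+j₂=2  j₁+j₂+J+1=5
(j₁±m₁, j₂±m₂, J±M) = (2,0,0,3,1,2)
P² = 8/5
sum k=0..0:
  [0] +1/2 = 1/2
S = 1/2
C² = P²·S² = 2/5 ; C = +0.632456

+√(2/5) ≈ +0.632456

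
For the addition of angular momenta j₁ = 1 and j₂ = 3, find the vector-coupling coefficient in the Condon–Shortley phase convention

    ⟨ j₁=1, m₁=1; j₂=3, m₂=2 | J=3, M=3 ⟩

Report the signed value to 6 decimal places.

j₁+j₂−J=1  J+j₁−j₂=1  J−j₁+j₂=5  j₁+j₂+J+1=8
(j₁±m₁, j₂±m₂, J±M) = (2,0,5,1,6,0)
P² = 3600
sum k=0..0:
  [0] +1/120 = 1/120
S = 1/120
C² = P²·S² = 1/4 ; C = +0.500000

+√(1/4) = +0.500000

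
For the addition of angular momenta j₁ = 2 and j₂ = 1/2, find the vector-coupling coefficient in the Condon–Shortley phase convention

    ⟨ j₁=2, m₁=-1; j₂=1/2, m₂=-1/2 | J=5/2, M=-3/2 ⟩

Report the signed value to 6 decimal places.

+0.894427  (= +√(4/5))

j₁+j₂−J=0  J+j₁−j₂=4  J−j₁+j₂=1  j₁+j₂+J+1=6
(j₁±m₁, j₂±m₂, J±M) = (1,3,0,1,1,4)
P² = 144/5
sum k=0..0:
  [0] +1/6 = 1/6
S = 1/6
C² = P²·S² = 4/5 ; C = +0.894427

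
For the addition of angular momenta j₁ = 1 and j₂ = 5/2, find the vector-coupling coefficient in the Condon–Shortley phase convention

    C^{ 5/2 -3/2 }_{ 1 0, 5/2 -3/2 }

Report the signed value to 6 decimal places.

+0.507093

j₁+j₂−J=1  J+j₁−j₂=1  J−j₁+j₂=4  j₁+j₂+J+1=7
(j₁±m₁, j₂±m₂, J±M) = (1,1,1,4,1,4)
P² = 576/35
sum k=0..1:
  [0] +1/6 = 1/6
  [1] −1/24 = -1/24
S = 1/8
C² = P²·S² = 9/35 ; C = +0.507093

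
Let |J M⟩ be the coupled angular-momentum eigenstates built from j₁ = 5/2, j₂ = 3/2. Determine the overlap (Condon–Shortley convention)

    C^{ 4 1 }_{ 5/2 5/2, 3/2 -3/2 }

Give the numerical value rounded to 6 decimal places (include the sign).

triangle: 0!×5!×3!/9! = 720/362880
(j±m)!: 5!×0!×0!×3!×5!×3! = 518400
prefactor² = (2J+1)×Δ×N² = 64800/7
  k=0: +1/(0!×0!×0!×0!×5!×3!) = 1/720
Σ = 1/720  ⇒  CG² = 64800/7×1/720² = 1/56
CG = +√(1/56) = +0.133631

+0.133631  (= +√(1/56))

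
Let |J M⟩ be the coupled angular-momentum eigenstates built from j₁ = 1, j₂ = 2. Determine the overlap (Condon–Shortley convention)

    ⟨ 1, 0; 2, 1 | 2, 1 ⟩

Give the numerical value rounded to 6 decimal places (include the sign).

j₁+j₂−J=1  J+j₁−j₂=1  J−j₁+j₂=3  j₁+j₂+J+1=6
(j₁±m₁, j₂±m₂, J±M) = (1,1,3,1,3,1)
P² = 3/2
sum k=0..1:
  [0] +1/6 = 1/6
  [1] −1/2 = -1/2
S = -1/3
C² = P²·S² = 1/6 ; C = -0.408248

−√(1/6) ≈ -0.408248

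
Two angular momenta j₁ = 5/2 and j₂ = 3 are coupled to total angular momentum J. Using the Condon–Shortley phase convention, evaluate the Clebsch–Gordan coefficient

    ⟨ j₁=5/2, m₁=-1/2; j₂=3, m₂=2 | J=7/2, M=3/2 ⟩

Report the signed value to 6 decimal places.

j₁+j₂−J=2  J+j₁−j₂=3  J−j₁+j₂=4  j₁+j₂+J+1=10
(j₁±m₁, j₂±m₂, J±M) = (2,3,5,1,5,2)
P² = 1536/7
sum k=1..2:
  [1] −1/48 = -1/48
  [2] +1/24 = 1/24
S = 1/48
C² = P²·S² = 2/21 ; C = +0.308607

+0.308607  (= +√(2/21))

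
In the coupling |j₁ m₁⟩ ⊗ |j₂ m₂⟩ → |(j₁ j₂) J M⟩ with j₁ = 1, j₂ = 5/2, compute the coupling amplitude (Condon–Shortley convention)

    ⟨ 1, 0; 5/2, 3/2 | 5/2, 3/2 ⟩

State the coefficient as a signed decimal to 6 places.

j₁+j₂−J=1  J+j₁−j₂=1  J−j₁+j₂=4  j₁+j₂+J+1=7
(j₁±m₁, j₂±m₂, J±M) = (1,1,4,1,4,1)
P² = 576/35
sum k=0..1:
  [0] +1/24 = 1/24
  [1] −1/6 = -1/6
S = -1/8
C² = P²·S² = 9/35 ; C = -0.507093

-0.507093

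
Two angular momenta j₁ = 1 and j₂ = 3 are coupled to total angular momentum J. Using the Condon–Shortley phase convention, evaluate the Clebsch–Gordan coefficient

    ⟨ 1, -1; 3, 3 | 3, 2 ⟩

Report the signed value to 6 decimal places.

-0.500000

√[7·1!1!5!/8! · 0!2!6!0!5!1!] = √(3600)
  +(−1)^1/∏(1,0,1,5,0,0)! = -1/120  (running -1/120)
⟨..|..⟩ = √(3600)·(-1/120) = -0.500000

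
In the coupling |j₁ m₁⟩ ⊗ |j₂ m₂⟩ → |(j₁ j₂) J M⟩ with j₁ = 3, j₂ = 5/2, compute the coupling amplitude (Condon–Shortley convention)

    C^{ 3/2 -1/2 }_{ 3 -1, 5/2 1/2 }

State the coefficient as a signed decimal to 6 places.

triangle: 4!·2!·1!/8! = 48/40320
(j±m)!: 2!·4!·3!·2!·1!·2! = 1152
prefactor² = (2J+1)·Δ·N² = 192/35
  k=2: +1/(2!·2!·2!·1!·0!·0!) = 1/8
  k=3: −1/(3!·1!·1!·0!·1!·1!) = -1/6
Σ = -1/24  ⇒  CG² = 192/35·(-1/24)² = 1/105
CG = −√(1/105) = -0.097590

−√(1/105) ≈ -0.097590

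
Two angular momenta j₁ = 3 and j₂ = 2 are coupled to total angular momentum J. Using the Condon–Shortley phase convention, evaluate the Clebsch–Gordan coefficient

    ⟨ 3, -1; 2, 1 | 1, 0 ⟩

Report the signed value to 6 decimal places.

-0.478091

j₁+j₂−J=4  J+j₁−j₂=2  J−j₁+j₂=0  j₁+j₂+J+1=7
(j₁±m₁, j₂±m₂, J±M) = (2,4,3,1,1,1)
P² = 288/35
sum k=3..3:
  [3] −1/6 = -1/6
S = -1/6
C² = P²·S² = 8/35 ; C = -0.478091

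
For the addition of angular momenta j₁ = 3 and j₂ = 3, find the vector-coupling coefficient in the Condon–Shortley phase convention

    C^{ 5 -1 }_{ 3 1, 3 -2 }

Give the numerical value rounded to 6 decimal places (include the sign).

triangle: 1!*5!*5!/12! = 14400/479001600
(j±m)!: 4!*2!*1!*5!*4!*6! = 99532800
prefactor² = (2J+1)*Δ*N² = 230400/7
  k=0: +1/(0!*1!*2!*1!*3!*4!) = 1/288
  k=1: −1/(1!*0!*1!*0!*4!*5!) = -1/2880
Σ = 1/320  ⇒  CG² = 230400/7*1/320² = 9/28
CG = +√(9/28) = +0.566947

+√(9/28) = +0.566947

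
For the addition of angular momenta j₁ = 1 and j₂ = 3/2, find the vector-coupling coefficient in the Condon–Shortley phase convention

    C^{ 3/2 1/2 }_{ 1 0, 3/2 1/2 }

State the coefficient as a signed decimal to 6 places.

√[4·1!1!2!/5! · 1!1!2!1!2!1!] = √(4/15)
  +(−1)^0/∏(0,1,1,2,0,0)! = 1/2  (running 1/2)
  +(−1)^1/∏(1,0,0,1,1,1)! = -1  (running -1/2)
⟨..|..⟩ = √(4/15)·(-1/2) = -0.258199

−√(1/15) = -0.258199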